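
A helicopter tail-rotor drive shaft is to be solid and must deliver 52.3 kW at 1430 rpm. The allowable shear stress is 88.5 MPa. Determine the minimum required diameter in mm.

ω = 2π·1430/60 = 149.7 rad/s, so T = P/ω = 52.3×10³ / 149.7 = 349.3 N·m.
For a solid shaft τ_max = 16T/(πd³), so d = (16T/(π τ_allow))^(1/3) = (16·349.3/(π·8.85×10^7))^(1/3) = 0.02719 m.

27.2 mm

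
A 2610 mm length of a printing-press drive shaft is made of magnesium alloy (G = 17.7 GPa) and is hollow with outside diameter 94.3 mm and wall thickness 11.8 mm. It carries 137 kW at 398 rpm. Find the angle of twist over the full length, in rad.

ω = 2π·398/60 = 41.68 rad/s, so T = P/ω = 137×10³ / 41.68 = 3287 N·m.
J = π(d_o⁴ − d_i⁴)/32 = π(0.0943⁴ − 0.0707⁴)/32 = 5.310×10^-6 m⁴.
θ = T·L/(G·J) = 3287 × 2.61 / (17.7×10⁹ × 5.310×10^-6) = 0.09127 rad.

0.0913 rad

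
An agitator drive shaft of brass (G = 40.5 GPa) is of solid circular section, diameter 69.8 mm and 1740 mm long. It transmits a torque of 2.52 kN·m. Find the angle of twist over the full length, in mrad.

J = πd⁴/32 = π(0.0698)⁴/32 = 2.330×10^-6 m⁴.
θ = T·L/(G·J) = 2520 × 1.74 / (40.5×10⁹ × 2.330×10^-6) = 0.04646 rad.

46.5 mrad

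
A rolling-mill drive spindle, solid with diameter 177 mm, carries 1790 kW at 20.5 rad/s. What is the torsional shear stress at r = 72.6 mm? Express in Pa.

ω = 20.5 rad/s, so T = P/ω = 1790×10³ / 20.50 = 87320 N·m.
J = πd⁴/32 = π(0.177)⁴/32 = 9.636×10^-5 m⁴.
Shear stress varies linearly with radius: τ = T·r/J = 87320 × 0.0726 / 9.636×10^-5 = 6.579×10^7 Pa.

6.58e7 Pa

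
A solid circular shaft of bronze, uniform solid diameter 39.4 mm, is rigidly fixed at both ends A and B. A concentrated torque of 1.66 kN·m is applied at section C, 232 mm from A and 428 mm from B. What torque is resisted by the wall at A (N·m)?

1080 N·m

With uniform GJ and both ends fixed, compatibility θ_AC = θ_CB gives T_A·a = T_B·b, together with T_A + T_B = T₀.
T_A = T₀·b/(a+b) = 1660·428/660.0 = 1076 N·m; T_B = 583.5 N·m.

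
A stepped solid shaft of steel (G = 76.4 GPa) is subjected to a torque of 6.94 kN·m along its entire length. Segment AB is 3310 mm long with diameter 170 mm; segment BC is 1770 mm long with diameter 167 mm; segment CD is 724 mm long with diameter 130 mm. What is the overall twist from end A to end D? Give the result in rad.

J_AB = π(0.170)⁴/32 = 8.20×10^-5 m⁴; J_BC = π(0.167)⁴/32 = 7.64×10^-5 m⁴; J_CD = π(0.130)⁴/32 = 2.80×10^-5 m⁴.
θ = (T/G)·Σ L_i/J_i = (6940/76.4×10⁹)·(3.31/8.20×10^-5 + 1.77/7.64×10^-5 + 0.724/2.80×10^-5) = 8.118×10^-3 rad.

0.00812 rad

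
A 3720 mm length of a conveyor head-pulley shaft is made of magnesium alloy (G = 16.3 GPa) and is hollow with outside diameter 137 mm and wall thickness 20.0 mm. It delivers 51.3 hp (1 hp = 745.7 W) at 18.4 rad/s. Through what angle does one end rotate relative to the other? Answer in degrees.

1.05°

ω = 18.4 rad/s, so T = P/ω = 51.3×745.7 / 18.40 = 2079 N·m.
J = π(d_o⁴ − d_i⁴)/32 = π(0.137⁴ − 0.0970⁴)/32 = 2.589×10^-5 m⁴.
θ = T·L/(G·J) = 2079 × 3.72 / (16.3×10⁹ × 2.589×10^-5) = 0.01832 rad.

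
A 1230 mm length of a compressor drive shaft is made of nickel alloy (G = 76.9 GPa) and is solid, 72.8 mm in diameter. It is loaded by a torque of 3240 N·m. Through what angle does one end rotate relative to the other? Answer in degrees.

1.08°

J = πd⁴/32 = π(0.0728)⁴/32 = 2.758×10^-6 m⁴.
θ = T·L/(G·J) = 3240 × 1.23 / (76.9×10⁹ × 2.758×10^-6) = 0.01879 rad.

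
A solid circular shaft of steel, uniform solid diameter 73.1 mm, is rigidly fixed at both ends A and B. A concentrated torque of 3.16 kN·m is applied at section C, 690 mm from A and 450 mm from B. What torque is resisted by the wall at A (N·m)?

With uniform GJ and both ends fixed, compatibility θ_AC = θ_CB gives T_A·a = T_B·b, together with T_A + T_B = T₀.
T_A = T₀·b/(a+b) = 3160·450/1140 = 1247 N·m; T_B = 1913 N·m.

1250 N·m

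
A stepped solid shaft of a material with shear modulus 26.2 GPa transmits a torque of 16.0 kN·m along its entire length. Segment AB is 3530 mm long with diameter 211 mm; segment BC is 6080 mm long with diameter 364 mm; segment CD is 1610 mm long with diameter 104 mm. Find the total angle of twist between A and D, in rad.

J_AB = π(0.211)⁴/32 = 1.95×10^-4 m⁴; J_BC = π(0.364)⁴/32 = 1.72×10^-3 m⁴; J_CD = π(0.104)⁴/32 = 1.15×10^-5 m⁴.
θ = (T/G)·Σ L_i/J_i = (16000/26.2×10⁹)·(3.53/1.95×10^-4 + 6.08/1.72×10^-3 + 1.61/1.15×10^-5) = 0.09884 rad.

0.0988 rad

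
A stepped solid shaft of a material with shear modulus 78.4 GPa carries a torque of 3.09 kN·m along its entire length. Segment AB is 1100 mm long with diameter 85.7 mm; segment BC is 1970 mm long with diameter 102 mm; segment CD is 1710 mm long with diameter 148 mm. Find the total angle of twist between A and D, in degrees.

0.970°

J_AB = π(0.0857)⁴/32 = 5.30×10^-6 m⁴; J_BC = π(0.102)⁴/32 = 1.06×10^-5 m⁴; J_CD = π(0.148)⁴/32 = 4.71×10^-5 m⁴.
θ = (T/G)·Σ L_i/J_i = (3090/78.4×10⁹)·(1.10/5.30×10^-6 + 1.97/1.06×10^-5 + 1.71/4.71×10^-5) = 0.01692 rad.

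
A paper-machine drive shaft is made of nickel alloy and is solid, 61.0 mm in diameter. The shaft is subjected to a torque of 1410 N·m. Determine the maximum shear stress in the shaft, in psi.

4590 psi

J = πd⁴/32 = π(0.0610)⁴/32 = 1.359×10^-6 m⁴.
τ_max = T·r/J = 1410 × 0.0305 / 1.359×10^-6 = 3.164×10^7 Pa.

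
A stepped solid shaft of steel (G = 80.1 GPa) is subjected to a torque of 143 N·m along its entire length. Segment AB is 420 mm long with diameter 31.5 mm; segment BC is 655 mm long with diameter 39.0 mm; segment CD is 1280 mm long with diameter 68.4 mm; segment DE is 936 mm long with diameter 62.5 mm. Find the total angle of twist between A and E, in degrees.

J_AB = π(0.0315)⁴/32 = 9.67×10^-8 m⁴; J_BC = π(0.0390)⁴/32 = 2.27×10^-7 m⁴; J_CD = π(0.0684)⁴/32 = 2.15×10^-6 m⁴; J_DE = π(0.0625)⁴/32 = 1.50×10^-6 m⁴.
θ = (T/G)·Σ L_i/J_i = (143.0/80.1×10⁹)·(0.420/9.67×10^-8 + 0.655/2.27×10^-7 + 1.28/2.15×10^-6 + 0.936/1.50×10^-6) = 0.01508 rad.

0.864°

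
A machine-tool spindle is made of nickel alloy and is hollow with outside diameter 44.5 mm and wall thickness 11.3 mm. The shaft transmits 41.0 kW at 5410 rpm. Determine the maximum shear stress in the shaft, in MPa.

4.44 MPa

ω = 2π·5410/60 = 566.5 rad/s, so T = P/ω = 41.0×10³ / 566.5 = 72.37 N·m.
J = π(d_o⁴ − d_i⁴)/32 = π(0.0445⁴ − 0.0219⁴)/32 = 3.624×10^-7 m⁴.
τ_max = T·r/J = 72.37 × 0.0222 / 3.624×10^-7 = 4.443×10^6 Pa.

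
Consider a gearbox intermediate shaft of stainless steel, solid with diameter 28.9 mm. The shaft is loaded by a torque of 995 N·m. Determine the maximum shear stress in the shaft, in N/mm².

210 N/mm²

J = πd⁴/32 = π(0.0289)⁴/32 = 6.848×10^-8 m⁴.
τ_max = T·r/J = 995.0 × 0.0144 / 6.848×10^-8 = 2.099×10^8 Pa.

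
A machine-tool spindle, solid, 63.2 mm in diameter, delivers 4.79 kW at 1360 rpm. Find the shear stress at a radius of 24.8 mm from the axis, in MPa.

0.533 MPa

ω = 2π·1360/60 = 142.4 rad/s, so T = P/ω = 4.79×10³ / 142.4 = 33.63 N·m.
J = πd⁴/32 = π(0.0632)⁴/32 = 1.566×10^-6 m⁴.
Shear stress varies linearly with radius: τ = T·r/J = 33.63 × 0.0248 / 1.566×10^-6 = 5.325×10^5 Pa.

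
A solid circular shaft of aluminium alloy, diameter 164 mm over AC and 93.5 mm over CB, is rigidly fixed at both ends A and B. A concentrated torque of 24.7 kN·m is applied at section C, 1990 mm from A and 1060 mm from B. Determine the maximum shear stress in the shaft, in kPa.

25500 kPa

Compatibility: T_A·a/J_AC = T_B·b/J_CB with T_A + T_B = T₀.
J_AC = 7.10×10^-5 m⁴, J_CB = 7.50×10^-6 m⁴, so T_A = T₀·(J_AC/a)/((J_AC/a)+(J_CB/b)) = 20610 N·m, T_B = 4088 N·m.
τ in each portion: τ_AC = 2.38×10^7 Pa, τ_CB = 2.55×10^7 Pa; maximum is in CB.
τ_max = T_CB·r/J = 4088·0.0467/7.50×10^-6 = 2.547×10^7 Pa.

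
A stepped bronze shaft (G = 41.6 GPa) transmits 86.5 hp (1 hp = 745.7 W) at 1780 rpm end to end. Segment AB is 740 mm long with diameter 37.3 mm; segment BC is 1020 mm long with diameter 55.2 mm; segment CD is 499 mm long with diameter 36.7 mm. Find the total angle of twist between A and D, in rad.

ω = 2π·1780/60 = 186.4 rad/s, so T = P/ω = 86.5×745.7 / 186.4 = 346.0 N·m.
J_AB = π(0.0373)⁴/32 = 1.90×10^-7 m⁴; J_BC = π(0.0552)⁴/32 = 9.11×10^-7 m⁴; J_CD = π(0.0367)⁴/32 = 1.78×10^-7 m⁴.
θ = (T/G)·Σ L_i/J_i = (346.0/41.6×10⁹)·(0.740/1.90×10^-7 + 1.02/9.11×10^-7 + 0.499/1.78×10^-7) = 0.06501 rad.

0.0650 rad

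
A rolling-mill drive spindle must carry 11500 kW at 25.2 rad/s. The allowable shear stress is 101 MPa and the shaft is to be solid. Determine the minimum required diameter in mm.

284 mm

ω = 25.2 rad/s, so T = P/ω = 11500×10³ / 25.20 = 456300 N·m.
For a solid shaft τ_max = 16T/(πd³), so d = (16T/(π τ_allow))^(1/3) = (16·456300/(π·1.01×10^8))^(1/3) = 0.2844 m.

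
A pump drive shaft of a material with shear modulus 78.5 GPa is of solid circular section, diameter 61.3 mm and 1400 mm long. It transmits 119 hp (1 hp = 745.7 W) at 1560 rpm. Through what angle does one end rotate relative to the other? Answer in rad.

0.00699 rad

ω = 2π·1560/60 = 163.4 rad/s, so T = P/ω = 119×745.7 / 163.4 = 543.2 N·m.
J = πd⁴/32 = π(0.0613)⁴/32 = 1.386×10^-6 m⁴.
θ = T·L/(G·J) = 543.2 × 1.40 / (78.5×10⁹ × 1.386×10^-6) = 6.988×10^-3 rad.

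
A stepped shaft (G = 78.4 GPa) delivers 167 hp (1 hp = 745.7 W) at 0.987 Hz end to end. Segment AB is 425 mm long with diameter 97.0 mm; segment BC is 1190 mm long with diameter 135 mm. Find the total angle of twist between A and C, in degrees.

ω = 2π·0.987 = 6.202 rad/s, so T = P/ω = 167×745.7 / 6.202 = 20080 N·m.
J_AB = π(0.0970)⁴/32 = 8.69×10^-6 m⁴; J_BC = π(0.135)⁴/32 = 3.26×10^-5 m⁴.
θ = (T/G)·Σ L_i/J_i = (20080/78.4×10⁹)·(0.425/8.69×10^-6 + 1.19/3.26×10^-5) = 0.02187 rad.

1.25°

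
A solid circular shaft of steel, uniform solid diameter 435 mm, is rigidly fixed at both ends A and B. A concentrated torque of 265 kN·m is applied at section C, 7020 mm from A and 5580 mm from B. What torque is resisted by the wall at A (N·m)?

With uniform GJ and both ends fixed, compatibility θ_AC = θ_CB gives T_A·a = T_B·b, together with T_A + T_B = T₀.
T_A = T₀·b/(a+b) = 265000·5580/12600 = 117400 N·m; T_B = 147600 N·m.

117000 N·m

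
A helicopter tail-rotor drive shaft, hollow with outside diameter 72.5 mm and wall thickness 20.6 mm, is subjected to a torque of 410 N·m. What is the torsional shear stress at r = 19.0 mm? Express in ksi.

0.432 ksi

J = π(d_o⁴ − d_i⁴)/32 = π(0.0725⁴ − 0.0313⁴)/32 = 2.618×10^-6 m⁴.
Shear stress varies linearly with radius: τ = T·r/J = 410.0 × 0.0190 / 2.618×10^-6 = 2.975×10^6 Pa.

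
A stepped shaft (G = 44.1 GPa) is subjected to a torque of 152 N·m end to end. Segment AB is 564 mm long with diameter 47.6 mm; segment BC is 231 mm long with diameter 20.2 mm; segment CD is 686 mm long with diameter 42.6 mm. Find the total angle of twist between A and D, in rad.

J_AB = π(0.0476)⁴/32 = 5.04×10^-7 m⁴; J_BC = π(0.0202)⁴/32 = 1.63×10^-8 m⁴; J_CD = π(0.0426)⁴/32 = 3.23×10^-7 m⁴.
θ = (T/G)·Σ L_i/J_i = (152.0/44.1×10⁹)·(0.564/5.04×10^-7 + 0.231/1.63×10^-8 + 0.686/3.23×10^-7) = 0.05988 rad.

0.0599 rad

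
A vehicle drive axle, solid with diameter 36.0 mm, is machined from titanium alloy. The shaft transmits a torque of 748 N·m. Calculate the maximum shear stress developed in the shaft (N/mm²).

J = πd⁴/32 = π(0.0360)⁴/32 = 1.649×10^-7 m⁴.
τ_max = T·r/J = 748.0 × 0.0180 / 1.649×10^-7 = 8.165×10^7 Pa.

81.7 N/mm²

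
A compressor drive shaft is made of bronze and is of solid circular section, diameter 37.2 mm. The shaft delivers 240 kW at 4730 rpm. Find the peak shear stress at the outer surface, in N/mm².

47.9 N/mm²

ω = 2π·4730/60 = 495.3 rad/s, so T = P/ω = 240×10³ / 495.3 = 484.5 N·m.
J = πd⁴/32 = π(0.0372)⁴/32 = 1.880×10^-7 m⁴.
τ_max = T·r/J = 484.5 × 0.0186 / 1.880×10^-7 = 4.794×10^7 Pa.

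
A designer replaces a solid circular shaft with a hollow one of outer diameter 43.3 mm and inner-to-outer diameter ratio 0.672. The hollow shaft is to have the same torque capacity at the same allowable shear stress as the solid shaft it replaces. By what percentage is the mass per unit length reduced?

36.2 %

Equal τ_max and T ⇒ the solid shaft needs d_s³ = d_o³(1−k⁴), so d_s = 43.3·(1−0.672⁴)^(1/3) = 40.13 mm.
Area ratio A_h/A_s = d_o²(1−k²)/d_s² = (1−k²)/(1−k⁴)^(2/3) = 0.6385.
Mass saving = 1 − 0.6385 = 36.2 %.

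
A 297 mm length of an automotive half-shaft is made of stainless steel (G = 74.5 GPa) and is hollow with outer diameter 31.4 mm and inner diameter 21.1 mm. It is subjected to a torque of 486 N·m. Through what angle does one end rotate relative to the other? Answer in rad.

J = π(d_o⁴ − d_i⁴)/32 = π(0.0314⁴ − 0.0211⁴)/32 = 7.598×10^-8 m⁴.
θ = T·L/(G·J) = 486.0 × 0.297 / (74.5×10⁹ × 7.598×10^-8) = 0.02550 rad.

0.0255 rad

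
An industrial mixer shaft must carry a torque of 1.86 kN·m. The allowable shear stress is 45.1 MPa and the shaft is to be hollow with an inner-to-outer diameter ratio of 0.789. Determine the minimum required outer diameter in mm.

70.0 mm

For a hollow shaft with d_i/d_o = 0.789: τ_max = 16T/(π d_o³ (1−k⁴)), so d_o = [16T/(π τ_allow (1−k⁴))]^(1/3) = [16·1860/(π·4.51×10^7·0.6125)]^(1/3) = 0.07000 m.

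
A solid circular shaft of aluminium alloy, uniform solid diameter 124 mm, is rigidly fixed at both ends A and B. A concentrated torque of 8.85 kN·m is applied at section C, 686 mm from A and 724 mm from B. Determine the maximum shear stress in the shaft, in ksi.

With uniform GJ and both ends fixed, compatibility θ_AC = θ_CB gives T_A·a = T_B·b, together with T_A + T_B = T₀.
T_A = T₀·b/(a+b) = 8850·724/1410 = 4544 N·m; T_B = 4306 N·m.
τ in each portion: τ_AC = 1.21×10^7 Pa, τ_CB = 1.15×10^7 Pa; maximum is in AC.
τ_max = T_AC·r/J = 4544·0.0620/2.32×10^-5 = 1.214×10^7 Pa.

1.76 ksi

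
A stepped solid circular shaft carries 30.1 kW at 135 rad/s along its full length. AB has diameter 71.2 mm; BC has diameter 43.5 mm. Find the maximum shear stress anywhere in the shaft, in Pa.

1.38e7 Pa

ω = 135 rad/s, so T = P/ω = 30.1×10³ / 135.0 = 223.0 N·m.
Under the same torque, τ_max = 16T/(πd³) is largest where d is smallest — segment BC (d = 43.5 mm).
τ_max = 16·223.0/(π·(0.0435)³) = 1.380×10^7 Pa.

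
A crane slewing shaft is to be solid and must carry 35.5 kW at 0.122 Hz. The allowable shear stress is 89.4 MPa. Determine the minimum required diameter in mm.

ω = 2π·0.122 = 0.7665 rad/s, so T = P/ω = 35.5×10³ / 0.7665 = 46310 N·m.
For a solid shaft τ_max = 16T/(πd³), so d = (16T/(π τ_allow))^(1/3) = (16·46310/(π·8.94×10^7))^(1/3) = 0.1382 m.

138 mm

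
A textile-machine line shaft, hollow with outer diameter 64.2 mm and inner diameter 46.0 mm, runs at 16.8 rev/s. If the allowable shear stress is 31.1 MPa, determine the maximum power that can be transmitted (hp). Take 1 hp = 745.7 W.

J = π(d_o⁴ − d_i⁴)/32 = π(0.0642⁴ − 0.0460⁴)/32 = 1.228×10^-6 m⁴.
T_max = τ_allow·J/r = 3.11×10^7 × 1.228×10^-6 / 0.0321 = 1190 N·m.
ω = 2π·16.8 = 105.6 rad/s, so P_max = T_max·ω = 1.256×10^5 W.

168 hp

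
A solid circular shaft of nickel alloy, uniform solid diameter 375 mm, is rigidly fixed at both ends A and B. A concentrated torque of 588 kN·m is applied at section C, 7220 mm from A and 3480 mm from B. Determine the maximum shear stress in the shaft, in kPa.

38300 kPa

With uniform GJ and both ends fixed, compatibility θ_AC = θ_CB gives T_A·a = T_B·b, together with T_A + T_B = T₀.
T_A = T₀·b/(a+b) = 588000·3480/10700 = 191200 N·m; T_B = 396800 N·m.
τ in each portion: τ_AC = 1.85×10^7 Pa, τ_CB = 3.83×10^7 Pa; maximum is in CB.
τ_max = T_CB·r/J = 396800·0.188/1.94×10^-3 = 3.832×10^7 Pa.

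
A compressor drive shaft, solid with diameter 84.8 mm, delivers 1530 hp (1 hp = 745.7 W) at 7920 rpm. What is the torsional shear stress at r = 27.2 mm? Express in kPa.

7370 kPa

ω = 2π·7920/60 = 829.4 rad/s, so T = P/ω = 1530×745.7 / 829.4 = 1376 N·m.
J = πd⁴/32 = π(0.0848)⁴/32 = 5.077×10^-6 m⁴.
Shear stress varies linearly with radius: τ = T·r/J = 1376 × 0.0272 / 5.077×10^-6 = 7.370×10^6 Pa.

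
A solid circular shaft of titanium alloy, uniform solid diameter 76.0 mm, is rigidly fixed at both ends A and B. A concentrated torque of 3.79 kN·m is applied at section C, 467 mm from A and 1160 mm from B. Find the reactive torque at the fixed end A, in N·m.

With uniform GJ and both ends fixed, compatibility θ_AC = θ_CB gives T_A·a = T_B·b, together with T_A + T_B = T₀.
T_A = T₀·b/(a+b) = 3790·1160/1627 = 2702 N·m; T_B = 1088 N·m.

2700 N·m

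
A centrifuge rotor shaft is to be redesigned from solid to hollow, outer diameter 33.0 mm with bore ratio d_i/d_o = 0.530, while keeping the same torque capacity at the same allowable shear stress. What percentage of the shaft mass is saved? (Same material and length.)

24.0 %

Equal τ_max and T ⇒ the solid shaft needs d_s³ = d_o³(1−k⁴), so d_s = 33.0·(1−0.530⁴)^(1/3) = 32.11 mm.
Area ratio A_h/A_s = d_o²(1−k²)/d_s² = (1−k²)/(1−k⁴)^(2/3) = 0.7596.
Mass saving = 1 − 0.7596 = 24.0 %.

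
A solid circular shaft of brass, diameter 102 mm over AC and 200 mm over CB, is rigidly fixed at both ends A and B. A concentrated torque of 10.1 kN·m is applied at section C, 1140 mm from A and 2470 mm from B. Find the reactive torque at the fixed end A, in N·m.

1290 N·m

Compatibility: T_A·a/J_AC = T_B·b/J_CB with T_A + T_B = T₀.
J_AC = 1.06×10^-5 m⁴, J_CB = 1.57×10^-4 m⁴, so T_A = T₀·(J_AC/a)/((J_AC/a)+(J_CB/b)) = 1291 N·m, T_B = 8809 N·m.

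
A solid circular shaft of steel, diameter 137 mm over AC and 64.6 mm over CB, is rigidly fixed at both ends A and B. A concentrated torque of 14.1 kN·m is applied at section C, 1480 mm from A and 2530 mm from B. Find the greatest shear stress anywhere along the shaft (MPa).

Compatibility: T_A·a/J_AC = T_B·b/J_CB with T_A + T_B = T₀.
J_AC = 3.46×10^-5 m⁴, J_CB = 1.71×10^-6 m⁴, so T_A = T₀·(J_AC/a)/((J_AC/a)+(J_CB/b)) = 13700 N·m, T_B = 396.3 N·m.
τ in each portion: τ_AC = 2.71×10^7 Pa, τ_CB = 7.49×10^6 Pa; maximum is in AC.
τ_max = T_AC·r/J = 13700·0.0685/3.46×10^-5 = 2.714×10^7 Pa.

27.1 MPa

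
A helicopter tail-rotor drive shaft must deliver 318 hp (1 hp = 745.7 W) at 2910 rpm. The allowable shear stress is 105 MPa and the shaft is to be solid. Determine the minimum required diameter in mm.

33.5 mm

ω = 2π·2910/60 = 304.7 rad/s, so T = P/ω = 318×745.7 / 304.7 = 778.2 N·m.
For a solid shaft τ_max = 16T/(πd³), so d = (16T/(π τ_allow))^(1/3) = (16·778.2/(π·1.05×10^8))^(1/3) = 0.03354 m.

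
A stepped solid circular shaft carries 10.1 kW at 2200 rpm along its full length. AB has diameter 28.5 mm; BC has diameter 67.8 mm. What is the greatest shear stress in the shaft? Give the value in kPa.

ω = 2π·2200/60 = 230.4 rad/s, so T = P/ω = 10.1×10³ / 230.4 = 43.84 N·m.
Under the same torque, τ_max = 16T/(πd³) is largest where d is smallest — segment AB (d = 28.5 mm).
τ_max = 16·43.84/(π·(0.0285)³) = 9.645×10^6 Pa.

9650 kPa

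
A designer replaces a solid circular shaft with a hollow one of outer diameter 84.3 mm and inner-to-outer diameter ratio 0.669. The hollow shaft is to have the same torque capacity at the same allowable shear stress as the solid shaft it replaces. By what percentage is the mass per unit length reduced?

Equal τ_max and T ⇒ the solid shaft needs d_s³ = d_o³(1−k⁴), so d_s = 84.3·(1−0.669⁴)^(1/3) = 78.25 mm.
Area ratio A_h/A_s = d_o²(1−k²)/d_s² = (1−k²)/(1−k⁴)^(2/3) = 0.6412.
Mass saving = 1 − 0.6412 = 35.9 %.

35.9 %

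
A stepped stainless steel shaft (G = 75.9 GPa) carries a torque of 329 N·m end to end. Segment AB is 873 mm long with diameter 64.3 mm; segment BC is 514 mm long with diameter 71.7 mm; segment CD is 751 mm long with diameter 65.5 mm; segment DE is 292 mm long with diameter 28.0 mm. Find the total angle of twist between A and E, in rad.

J_AB = π(0.0643)⁴/32 = 1.68×10^-6 m⁴; J_BC = π(0.0717)⁴/32 = 2.59×10^-6 m⁴; J_CD = π(0.0655)⁴/32 = 1.81×10^-6 m⁴; J_DE = π(0.0280)⁴/32 = 6.03×10^-8 m⁴.
θ = (T/G)·Σ L_i/J_i = (329.0/75.9×10⁹)·(0.873/1.68×10^-6 + 0.514/2.59×10^-6 + 0.751/1.81×10^-6 + 0.292/6.03×10^-8) = 0.02589 rad.

0.0259 rad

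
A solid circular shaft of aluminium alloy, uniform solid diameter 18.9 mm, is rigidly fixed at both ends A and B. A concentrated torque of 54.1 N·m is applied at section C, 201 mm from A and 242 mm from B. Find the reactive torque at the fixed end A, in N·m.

With uniform GJ and both ends fixed, compatibility θ_AC = θ_CB gives T_A·a = T_B·b, together with T_A + T_B = T₀.
T_A = T₀·b/(a+b) = 54.10·242/443.0 = 29.55 N·m; T_B = 24.55 N·m.

29.6 N·m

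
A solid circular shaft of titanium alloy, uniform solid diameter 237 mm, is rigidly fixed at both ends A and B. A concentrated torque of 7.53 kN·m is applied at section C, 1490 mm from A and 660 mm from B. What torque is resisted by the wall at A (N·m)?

2310 N·m

With uniform GJ and both ends fixed, compatibility θ_AC = θ_CB gives T_A·a = T_B·b, together with T_A + T_B = T₀.
T_A = T₀·b/(a+b) = 7530·660/2150 = 2312 N·m; T_B = 5218 N·m.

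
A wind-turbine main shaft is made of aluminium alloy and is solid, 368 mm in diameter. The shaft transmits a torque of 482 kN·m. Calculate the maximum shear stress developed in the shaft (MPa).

49.3 MPa

J = πd⁴/32 = π(0.368)⁴/32 = 1.800×10^-3 m⁴.
τ_max = T·r/J = 482000 × 0.184 / 1.800×10^-3 = 4.926×10^7 Pa.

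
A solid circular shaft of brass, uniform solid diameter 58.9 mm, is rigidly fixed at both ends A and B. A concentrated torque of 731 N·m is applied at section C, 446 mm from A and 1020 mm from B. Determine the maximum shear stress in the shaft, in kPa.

12700 kPa

With uniform GJ and both ends fixed, compatibility θ_AC = θ_CB gives T_A·a = T_B·b, together with T_A + T_B = T₀.
T_A = T₀·b/(a+b) = 731.0·1020/1466 = 508.6 N·m; T_B = 222.4 N·m.
τ in each portion: τ_AC = 1.27×10^7 Pa, τ_CB = 5.54×10^6 Pa; maximum is in AC.
τ_max = T_AC·r/J = 508.6·0.0295/1.18×10^-6 = 1.268×10^7 Pa.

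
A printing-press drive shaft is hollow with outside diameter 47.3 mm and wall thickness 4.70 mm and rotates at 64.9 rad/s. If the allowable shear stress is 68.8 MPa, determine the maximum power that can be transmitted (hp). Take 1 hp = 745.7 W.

73.1 hp

J = π(d_o⁴ − d_i⁴)/32 = π(0.0473⁴ − 0.0379⁴)/32 = 2.888×10^-7 m⁴.
T_max = τ_allow·J/r = 6.88×10^7 × 2.888×10^-7 / 0.0236 = 840.3 N·m.
ω = 64.9 rad/s, so P_max = T_max·ω = 5.453×10^4 W.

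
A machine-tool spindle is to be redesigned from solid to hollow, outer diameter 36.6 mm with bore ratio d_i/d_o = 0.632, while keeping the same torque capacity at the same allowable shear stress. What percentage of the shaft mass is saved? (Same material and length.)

32.6 %

Equal τ_max and T ⇒ the solid shaft needs d_s³ = d_o³(1−k⁴), so d_s = 36.6·(1−0.632⁴)^(1/3) = 34.54 mm.
Area ratio A_h/A_s = d_o²(1−k²)/d_s² = (1−k²)/(1−k⁴)^(2/3) = 0.6744.
Mass saving = 1 − 0.6744 = 32.6 %.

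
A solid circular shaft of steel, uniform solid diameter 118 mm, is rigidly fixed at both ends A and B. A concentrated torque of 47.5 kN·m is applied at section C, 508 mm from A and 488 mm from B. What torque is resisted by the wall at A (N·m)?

23300 N·m

With uniform GJ and both ends fixed, compatibility θ_AC = θ_CB gives T_A·a = T_B·b, together with T_A + T_B = T₀.
T_A = T₀·b/(a+b) = 47500·488/996.0 = 23270 N·m; T_B = 24230 N·m.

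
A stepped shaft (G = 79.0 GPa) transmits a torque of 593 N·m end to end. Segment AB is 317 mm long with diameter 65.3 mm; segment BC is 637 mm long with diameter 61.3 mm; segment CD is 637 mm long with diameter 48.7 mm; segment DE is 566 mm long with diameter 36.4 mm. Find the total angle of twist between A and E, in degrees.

2.18°

J_AB = π(0.0653)⁴/32 = 1.79×10^-6 m⁴; J_BC = π(0.0613)⁴/32 = 1.39×10^-6 m⁴; J_CD = π(0.0487)⁴/32 = 5.52×10^-7 m⁴; J_DE = π(0.0364)⁴/32 = 1.72×10^-7 m⁴.
θ = (T/G)·Σ L_i/J_i = (593.0/79.0×10⁹)·(0.317/1.79×10^-6 + 0.637/1.39×10^-6 + 0.637/5.52×10^-7 + 0.566/1.72×10^-7) = 0.03809 rad.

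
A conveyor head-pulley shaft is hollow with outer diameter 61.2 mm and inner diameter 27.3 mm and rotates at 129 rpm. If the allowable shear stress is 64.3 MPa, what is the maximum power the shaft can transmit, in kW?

J = π(d_o⁴ − d_i⁴)/32 = π(0.0612⁴ − 0.0273⁴)/32 = 1.323×10^-6 m⁴.
T_max = τ_allow·J/r = 6.43×10^7 × 1.323×10^-6 / 0.0306 = 2779 N·m.
ω = 2π·129/60 = 13.51 rad/s, so P_max = T_max·ω = 3.755×10^4 W.

37.5 kW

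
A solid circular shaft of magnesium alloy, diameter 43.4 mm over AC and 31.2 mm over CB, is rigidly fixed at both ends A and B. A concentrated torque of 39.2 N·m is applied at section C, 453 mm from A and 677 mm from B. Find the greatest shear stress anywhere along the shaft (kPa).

2070 kPa

Compatibility: T_A·a/J_AC = T_B·b/J_CB with T_A + T_B = T₀.
J_AC = 3.48×10^-7 m⁴, J_CB = 9.30×10^-8 m⁴, so T_A = T₀·(J_AC/a)/((J_AC/a)+(J_CB/b)) = 33.26 N·m, T_B = 5.944 N·m.
τ in each portion: τ_AC = 2.07×10^6 Pa, τ_CB = 9.97×10^5 Pa; maximum is in AC.
τ_max = T_AC·r/J = 33.26·0.0217/3.48×10^-7 = 2.072×10^6 Pa.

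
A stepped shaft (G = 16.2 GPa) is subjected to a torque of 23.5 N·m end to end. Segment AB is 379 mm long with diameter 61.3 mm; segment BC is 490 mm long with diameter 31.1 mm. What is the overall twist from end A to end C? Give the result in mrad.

8.14 mrad

J_AB = π(0.0613)⁴/32 = 1.39×10^-6 m⁴; J_BC = π(0.0311)⁴/32 = 9.18×10^-8 m⁴.
θ = (T/G)·Σ L_i/J_i = (23.50/16.2×10⁹)·(0.379/1.39×10^-6 + 0.490/9.18×10^-8) = 8.136×10^-3 rad.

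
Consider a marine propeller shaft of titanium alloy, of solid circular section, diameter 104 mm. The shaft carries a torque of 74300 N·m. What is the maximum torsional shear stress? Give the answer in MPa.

J = πd⁴/32 = π(0.104)⁴/32 = 1.149×10^-5 m⁴.
τ_max = T·r/J = 74300 × 0.0520 / 1.149×10^-5 = 3.364×10^8 Pa.

336 MPa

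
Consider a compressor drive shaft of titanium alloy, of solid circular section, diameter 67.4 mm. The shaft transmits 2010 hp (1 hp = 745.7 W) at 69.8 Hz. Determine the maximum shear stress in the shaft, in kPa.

ω = 2π·69.8 = 438.6 rad/s, so T = P/ω = 2010×745.7 / 438.6 = 3418 N·m.
J = πd⁴/32 = π(0.0674)⁴/32 = 2.026×10^-6 m⁴.
τ_max = T·r/J = 3418 × 0.0337 / 2.026×10^-6 = 5.685×10^7 Pa.

56800 kPa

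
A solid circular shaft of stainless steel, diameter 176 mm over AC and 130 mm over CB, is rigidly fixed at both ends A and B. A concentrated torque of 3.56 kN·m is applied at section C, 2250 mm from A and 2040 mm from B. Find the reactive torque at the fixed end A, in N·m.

Compatibility: T_A·a/J_AC = T_B·b/J_CB with T_A + T_B = T₀.
J_AC = 9.42×10^-5 m⁴, J_CB = 2.80×10^-5 m⁴, so T_A = T₀·(J_AC/a)/((J_AC/a)+(J_CB/b)) = 2680 N·m, T_B = 879.9 N·m.

2680 N·m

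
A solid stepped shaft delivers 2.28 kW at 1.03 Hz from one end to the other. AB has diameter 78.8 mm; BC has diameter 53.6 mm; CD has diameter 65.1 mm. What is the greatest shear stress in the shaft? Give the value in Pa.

1.17e7 Pa

ω = 2π·1.03 = 6.472 rad/s, so T = P/ω = 2.28×10³ / 6.472 = 352.3 N·m.
Under the same torque, τ_max = 16T/(πd³) is largest where d is smallest — segment BC (d = 53.6 mm).
τ_max = 16·352.3/(π·(0.0536)³) = 1.165×10^7 Pa.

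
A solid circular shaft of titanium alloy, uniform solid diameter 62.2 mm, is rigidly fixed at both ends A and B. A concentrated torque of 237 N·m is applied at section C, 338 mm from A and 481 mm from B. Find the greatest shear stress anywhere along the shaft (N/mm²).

2.95 N/mm²

With uniform GJ and both ends fixed, compatibility θ_AC = θ_CB gives T_A·a = T_B·b, together with T_A + T_B = T₀.
T_A = T₀·b/(a+b) = 237.0·481/819.0 = 139.2 N·m; T_B = 97.81 N·m.
τ in each portion: τ_AC = 2.95×10^6 Pa, τ_CB = 2.07×10^6 Pa; maximum is in AC.
τ_max = T_AC·r/J = 139.2·0.0311/1.47×10^-6 = 2.946×10^6 Pa.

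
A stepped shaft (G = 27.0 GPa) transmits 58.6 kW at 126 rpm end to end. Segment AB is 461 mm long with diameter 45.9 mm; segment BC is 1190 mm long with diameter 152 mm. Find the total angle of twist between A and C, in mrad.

ω = 2π·126/60 = 13.19 rad/s, so T = P/ω = 58.6×10³ / 13.19 = 4441 N·m.
J_AB = π(0.0459)⁴/32 = 4.36×10^-7 m⁴; J_BC = π(0.152)⁴/32 = 5.24×10^-5 m⁴.
θ = (T/G)·Σ L_i/J_i = (4441/27.0×10⁹)·(0.461/4.36×10^-7 + 1.19/5.24×10^-5) = 0.1777 rad.

178 mrad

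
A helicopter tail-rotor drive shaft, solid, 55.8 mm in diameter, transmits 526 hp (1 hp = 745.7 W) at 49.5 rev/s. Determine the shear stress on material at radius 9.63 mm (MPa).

ω = 2π·49.5 = 311.0 rad/s, so T = P/ω = 526×745.7 / 311.0 = 1261 N·m.
J = πd⁴/32 = π(0.0558)⁴/32 = 9.518×10^-7 m⁴.
Shear stress varies linearly with radius: τ = T·r/J = 1261 × 0.00963 / 9.518×10^-7 = 1.276×10^7 Pa.

12.8 MPa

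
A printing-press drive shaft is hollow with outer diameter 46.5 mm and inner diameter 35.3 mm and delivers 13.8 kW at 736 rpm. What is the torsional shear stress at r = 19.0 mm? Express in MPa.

11.1 MPa

ω = 2π·736/60 = 77.07 rad/s, so T = P/ω = 13.8×10³ / 77.07 = 179.0 N·m.
J = π(d_o⁴ − d_i⁴)/32 = π(0.0465⁴ − 0.0353⁴)/32 = 3.066×10^-7 m⁴.
Shear stress varies linearly with radius: τ = T·r/J = 179.0 × 0.0190 / 3.066×10^-7 = 1.110×10^7 Pa.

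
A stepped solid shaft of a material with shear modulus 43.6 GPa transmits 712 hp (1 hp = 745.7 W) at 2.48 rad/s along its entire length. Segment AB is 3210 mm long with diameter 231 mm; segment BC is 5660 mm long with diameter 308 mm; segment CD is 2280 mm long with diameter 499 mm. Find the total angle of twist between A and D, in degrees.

5.14°

ω = 2.48 rad/s, so T = P/ω = 712×745.7 / 2.480 = 214100 N·m.
J_AB = π(0.231)⁴/32 = 2.80×10^-4 m⁴; J_BC = π(0.308)⁴/32 = 8.83×10^-4 m⁴; J_CD = π(0.499)⁴/32 = 6.09×10^-3 m⁴.
θ = (T/G)·Σ L_i/J_i = (214100/43.6×10⁹)·(3.21/2.80×10^-4 + 5.66/8.83×10^-4 + 2.28/6.09×10^-3) = 0.08968 rad.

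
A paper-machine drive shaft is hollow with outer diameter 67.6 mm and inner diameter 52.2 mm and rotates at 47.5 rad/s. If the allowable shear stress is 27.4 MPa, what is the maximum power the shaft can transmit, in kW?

50.9 kW

J = π(d_o⁴ − d_i⁴)/32 = π(0.0676⁴ − 0.0522⁴)/32 = 1.321×10^-6 m⁴.
T_max = τ_allow·J/r = 2.74×10^7 × 1.321×10^-6 / 0.0338 = 1071 N·m.
ω = 47.5 rad/s, so P_max = T_max·ω = 5.088×10^4 W.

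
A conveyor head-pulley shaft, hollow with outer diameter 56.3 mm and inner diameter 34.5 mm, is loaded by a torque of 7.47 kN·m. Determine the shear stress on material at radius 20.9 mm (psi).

J = π(d_o⁴ − d_i⁴)/32 = π(0.0563⁴ − 0.0345⁴)/32 = 8.473×10^-7 m⁴.
Shear stress varies linearly with radius: τ = T·r/J = 7470 × 0.0209 / 8.473×10^-7 = 1.843×10^8 Pa.

26700 psi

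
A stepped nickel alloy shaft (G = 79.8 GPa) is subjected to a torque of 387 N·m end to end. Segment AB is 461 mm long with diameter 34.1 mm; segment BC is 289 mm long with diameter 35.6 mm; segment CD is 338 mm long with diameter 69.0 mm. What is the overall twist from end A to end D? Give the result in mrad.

J_AB = π(0.0341)⁴/32 = 1.33×10^-7 m⁴; J_BC = π(0.0356)⁴/32 = 1.58×10^-7 m⁴; J_CD = π(0.0690)⁴/32 = 2.23×10^-6 m⁴.
θ = (T/G)·Σ L_i/J_i = (387.0/79.8×10⁹)·(0.461/1.33×10^-7 + 0.289/1.58×10^-7 + 0.338/2.23×10^-6) = 0.02647 rad.

26.5 mrad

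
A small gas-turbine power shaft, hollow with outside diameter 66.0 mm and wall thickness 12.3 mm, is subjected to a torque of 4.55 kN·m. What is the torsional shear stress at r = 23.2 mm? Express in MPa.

J = π(d_o⁴ − d_i⁴)/32 = π(0.0660⁴ − 0.0414⁴)/32 = 1.574×10^-6 m⁴.
Shear stress varies linearly with radius: τ = T·r/J = 4550 × 0.0232 / 1.574×10^-6 = 6.705×10^7 Pa.

67.0 MPa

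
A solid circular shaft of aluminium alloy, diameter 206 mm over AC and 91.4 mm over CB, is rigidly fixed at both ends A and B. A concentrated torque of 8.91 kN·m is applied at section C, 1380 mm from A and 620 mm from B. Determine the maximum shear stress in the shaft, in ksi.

0.693 ksi

Compatibility: T_A·a/J_AC = T_B·b/J_CB with T_A + T_B = T₀.
J_AC = 1.77×10^-4 m⁴, J_CB = 6.85×10^-6 m⁴, so T_A = T₀·(J_AC/a)/((J_AC/a)+(J_CB/b)) = 8202 N·m, T_B = 707.5 N·m.
τ in each portion: τ_AC = 4.78×10^6 Pa, τ_CB = 4.72×10^6 Pa; maximum is in AC.
τ_max = T_AC·r/J = 8202·0.103/1.77×10^-4 = 4.779×10^6 Pa.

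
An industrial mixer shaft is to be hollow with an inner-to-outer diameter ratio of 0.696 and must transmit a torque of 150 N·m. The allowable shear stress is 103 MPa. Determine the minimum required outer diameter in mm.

For a hollow shaft with d_i/d_o = 0.696: τ_max = 16T/(π d_o³ (1−k⁴)), so d_o = [16T/(π τ_allow (1−k⁴))]^(1/3) = [16·150.0/(π·1.03×10^8·0.7653)]^(1/3) = 0.02132 m.

21.3 mm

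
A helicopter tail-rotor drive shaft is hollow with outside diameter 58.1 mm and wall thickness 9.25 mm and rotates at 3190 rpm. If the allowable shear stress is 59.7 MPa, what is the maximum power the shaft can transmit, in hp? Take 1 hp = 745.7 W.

J = π(d_o⁴ − d_i⁴)/32 = π(0.0581⁴ − 0.0396⁴)/32 = 8.773×10^-7 m⁴.
T_max = τ_allow·J/r = 5.97×10^7 × 8.773×10^-7 / 0.0290 = 1803 N·m.
ω = 2π·3190/60 = 334.1 rad/s, so P_max = T_max·ω = 6.022×10^5 W.

808 hp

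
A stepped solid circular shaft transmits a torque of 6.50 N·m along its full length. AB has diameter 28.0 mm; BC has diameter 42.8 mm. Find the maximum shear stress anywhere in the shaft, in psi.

Under the same torque, τ_max = 16T/(πd³) is largest where d is smallest — segment AB (d = 28.0 mm).
τ_max = 16·6.500/(π·(0.0280)³) = 1.508×10^6 Pa.

219 psi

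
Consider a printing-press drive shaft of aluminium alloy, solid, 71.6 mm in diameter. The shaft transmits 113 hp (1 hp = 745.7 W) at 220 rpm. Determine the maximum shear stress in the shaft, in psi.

7360 psi

ω = 2π·220/60 = 23.04 rad/s, so T = P/ω = 113×745.7 / 23.04 = 3658 N·m.
J = πd⁴/32 = π(0.0716)⁴/32 = 2.580×10^-6 m⁴.
τ_max = T·r/J = 3658 × 0.0358 / 2.580×10^-6 = 5.075×10^7 Pa.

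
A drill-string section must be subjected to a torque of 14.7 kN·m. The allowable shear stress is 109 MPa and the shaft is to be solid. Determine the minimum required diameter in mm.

88.2 mm

For a solid shaft τ_max = 16T/(πd³), so d = (16T/(π τ_allow))^(1/3) = (16·14700/(π·1.09×10^8))^(1/3) = 0.08823 m.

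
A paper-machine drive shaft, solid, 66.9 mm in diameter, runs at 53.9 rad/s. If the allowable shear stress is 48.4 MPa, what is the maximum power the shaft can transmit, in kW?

J = πd⁴/32 = π(0.0669)⁴/32 = 1.967×10^-6 m⁴.
T_max = τ_allow·J/r = 4.84×10^7 × 1.967×10^-6 / 0.0335 = 2845 N·m.
ω = 53.9 rad/s, so P_max = T_max·ω = 1.534×10^5 W.

153 kW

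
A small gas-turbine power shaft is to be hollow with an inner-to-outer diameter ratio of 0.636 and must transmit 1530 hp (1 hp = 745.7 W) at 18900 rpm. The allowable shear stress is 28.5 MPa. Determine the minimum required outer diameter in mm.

ω = 2π·18900/60 = 1979 rad/s, so T = P/ω = 1530×745.7 / 1979 = 576.5 N·m.
For a hollow shaft with d_i/d_o = 0.636: τ_max = 16T/(π d_o³ (1−k⁴)), so d_o = [16T/(π τ_allow (1−k⁴))]^(1/3) = [16·576.5/(π·2.85×10^7·0.8364)]^(1/3) = 0.04975 m.

49.8 mm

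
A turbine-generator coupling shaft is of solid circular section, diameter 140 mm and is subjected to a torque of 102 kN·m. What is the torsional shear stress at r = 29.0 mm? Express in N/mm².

J = πd⁴/32 = π(0.140)⁴/32 = 3.771×10^-5 m⁴.
Shear stress varies linearly with radius: τ = T·r/J = 102000 × 0.0290 / 3.771×10^-5 = 7.843×10^7 Pa.

78.4 N/mm²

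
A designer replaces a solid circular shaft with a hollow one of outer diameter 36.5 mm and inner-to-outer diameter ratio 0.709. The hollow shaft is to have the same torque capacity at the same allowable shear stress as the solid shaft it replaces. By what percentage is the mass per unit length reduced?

Equal τ_max and T ⇒ the solid shaft needs d_s³ = d_o³(1−k⁴), so d_s = 36.5·(1−0.709⁴)^(1/3) = 33.12 mm.
Area ratio A_h/A_s = d_o²(1−k²)/d_s² = (1−k²)/(1−k⁴)^(2/3) = 0.6039.
Mass saving = 1 − 0.6039 = 39.6 %.

39.6 %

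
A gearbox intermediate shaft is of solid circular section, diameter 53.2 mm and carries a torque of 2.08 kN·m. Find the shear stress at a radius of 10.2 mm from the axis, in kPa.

J = πd⁴/32 = π(0.0532)⁴/32 = 7.864×10^-7 m⁴.
Shear stress varies linearly with radius: τ = T·r/J = 2080 × 0.0102 / 7.864×10^-7 = 2.698×10^7 Pa.

27000 kPa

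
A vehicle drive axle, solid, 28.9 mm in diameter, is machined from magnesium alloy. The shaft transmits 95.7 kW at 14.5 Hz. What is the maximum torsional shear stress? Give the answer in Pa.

ω = 2π·14.5 = 91.11 rad/s, so T = P/ω = 95.7×10³ / 91.11 = 1050 N·m.
J = πd⁴/32 = π(0.0289)⁴/32 = 6.848×10^-8 m⁴.
τ_max = T·r/J = 1050 × 0.0144 / 6.848×10^-8 = 2.216×10^8 Pa.

2.22e8 Pa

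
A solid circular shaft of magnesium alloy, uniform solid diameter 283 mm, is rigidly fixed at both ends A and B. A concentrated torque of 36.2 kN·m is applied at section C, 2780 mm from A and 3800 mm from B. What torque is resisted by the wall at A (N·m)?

With uniform GJ and both ends fixed, compatibility θ_AC = θ_CB gives T_A·a = T_B·b, together with T_A + T_B = T₀.
T_A = T₀·b/(a+b) = 36200·3800/6580 = 20910 N·m; T_B = 15290 N·m.

20900 N·m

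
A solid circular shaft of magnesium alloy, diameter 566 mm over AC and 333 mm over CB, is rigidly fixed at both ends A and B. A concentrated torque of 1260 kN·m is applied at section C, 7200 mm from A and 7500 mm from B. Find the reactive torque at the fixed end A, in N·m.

1.13e6 N·m

Compatibility: T_A·a/J_AC = T_B·b/J_CB with T_A + T_B = T₀.
J_AC = 0.0101 m⁴, J_CB = 1.21×10^-3 m⁴, so T_A = T₀·(J_AC/a)/((J_AC/a)+(J_CB/b)) = 1.130e6 N·m, T_B = 130000 N·m.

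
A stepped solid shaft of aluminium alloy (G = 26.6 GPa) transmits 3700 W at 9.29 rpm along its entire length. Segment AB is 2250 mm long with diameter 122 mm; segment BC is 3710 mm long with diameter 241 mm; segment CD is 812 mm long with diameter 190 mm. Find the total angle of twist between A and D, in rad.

0.0173 rad

ω = 2π·9.29/60 = 0.9728 rad/s, so T = P/ω = 3700 / 0.9728 = 3803 N·m.
J_AB = π(0.122)⁴/32 = 2.17×10^-5 m⁴; J_BC = π(0.241)⁴/32 = 3.31×10^-4 m⁴; J_CD = π(0.190)⁴/32 = 1.28×10^-4 m⁴.
θ = (T/G)·Σ L_i/J_i = (3803/26.6×10⁹)·(2.25/2.17×10^-5 + 3.71/3.31×10^-4 + 0.812/1.28×10^-4) = 0.01730 rad.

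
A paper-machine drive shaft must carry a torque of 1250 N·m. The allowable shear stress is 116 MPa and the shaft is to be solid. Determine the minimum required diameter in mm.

For a solid shaft τ_max = 16T/(πd³), so d = (16T/(π τ_allow))^(1/3) = (16·1250/(π·1.16×10^8))^(1/3) = 0.03800 m.

38.0 mm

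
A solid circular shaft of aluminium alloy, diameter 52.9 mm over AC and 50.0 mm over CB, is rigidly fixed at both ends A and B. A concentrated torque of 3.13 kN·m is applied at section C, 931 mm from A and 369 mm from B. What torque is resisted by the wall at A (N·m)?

Compatibility: T_A·a/J_AC = T_B·b/J_CB with T_A + T_B = T₀.
J_AC = 7.69×10^-7 m⁴, J_CB = 6.14×10^-7 m⁴, so T_A = T₀·(J_AC/a)/((J_AC/a)+(J_CB/b)) = 1039 N·m, T_B = 2091 N·m.

1040 N·m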